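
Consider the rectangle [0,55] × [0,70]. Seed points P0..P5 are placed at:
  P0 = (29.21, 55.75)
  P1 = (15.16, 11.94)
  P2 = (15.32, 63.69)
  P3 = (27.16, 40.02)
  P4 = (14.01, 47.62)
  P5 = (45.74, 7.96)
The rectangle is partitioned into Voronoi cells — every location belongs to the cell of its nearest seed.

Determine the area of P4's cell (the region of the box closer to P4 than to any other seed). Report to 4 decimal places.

Area of P4's cell: 498.9644

1. box [0,55]×[0,70]: [(0, 0) (55, 0) (55, 70) (0, 70)]
2. ⊥bis P4·P0 via (21.61,51.685): [(0, 0) (49.2547, 0) (11.8139, 70) (0, 70)]  |A|=2137.3996
3. ⊥bis P4·P1 via (14.585,29.78): [(0, 29.3099) (33.0087, 30.3738) (11.8139, 70) (0, 70)]  |A|=905.6327
4. ⊥bis P4·P2 via (14.665,55.655): [(0, 56.8505) (0, 29.3099) (33.0087, 30.3738) (19.7064, 55.244)]  |A|=688.9052
5. ⊥bis P4·P3 via (20.585,43.82): [(0, 56.8505) (0, 29.3099) (12.4305, 29.7106) (23.3021, 48.5214) (19.7064, 55.244)]  |A|=498.9644
6. ⊥bis P4·P5 via (29.875,27.79): [(0, 56.8505) (0, 29.3099) (12.4305, 29.7106) (23.3021, 48.5214) (19.7064, 55.244)]  |A|=498.9644
7. canonical 5-gon: [(0, 56.8505) (0, 29.3099) (12.4305, 29.7106) (23.3021, 48.5214) (19.7064, 55.244)]
8. shoelace: 498.9644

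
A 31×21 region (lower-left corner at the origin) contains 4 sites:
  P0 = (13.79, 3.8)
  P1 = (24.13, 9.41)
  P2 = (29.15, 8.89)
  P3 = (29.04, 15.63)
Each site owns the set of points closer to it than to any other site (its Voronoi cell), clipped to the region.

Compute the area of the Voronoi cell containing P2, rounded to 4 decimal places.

1. box [0,31]×[0,21]: [(0, 0) (31, 0) (31, 21) (0, 21)]
2. ⊥bis P2·P0 via (21.47,6.345): [(23.5726, 0) (31, 0) (31, 21) (16.6136, 21)]  |A|=229.0446
3. ⊥bis P2·P1 via (26.64,9.15): [(25.6922, 0) (31, 0) (31, 21) (27.8675, 21)]  |A|=88.6233
4. ⊥bis P2·P3 via (29.095,12.26): [(26.9585, 12.2251) (25.6922, 0) (31, 0) (31, 12.2911)]  |A|=57.2813
5. canonical 4-gon: [(26.9585, 12.2251) (25.6922, 0) (31, 0) (31, 12.2911)]
6. shoelace: 57.2813

Area of P2's cell: 57.2813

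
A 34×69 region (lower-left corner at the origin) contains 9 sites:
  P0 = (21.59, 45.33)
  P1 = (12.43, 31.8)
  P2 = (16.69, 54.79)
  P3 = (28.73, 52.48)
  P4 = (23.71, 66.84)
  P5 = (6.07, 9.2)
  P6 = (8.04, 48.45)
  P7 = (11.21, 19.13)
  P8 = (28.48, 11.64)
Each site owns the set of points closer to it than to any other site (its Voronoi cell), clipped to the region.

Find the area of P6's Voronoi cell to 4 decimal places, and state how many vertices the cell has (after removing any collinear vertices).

Area of P6's cell: 277.9316 (4 vertices)

1. box [0,34]×[0,69]: [(0, 0) (34, 0) (34, 69) (0, 69)]
2. ⊥bis P6·P0 via (14.815,46.89): [(0, 0) (4.0182, 0) (19.906, 69) (0, 69)]  |A|=825.3849
3. ⊥bis P6·P1 via (10.235,40.125): [(0, 37.4264) (13.4526, 40.9734) (19.906, 69) (0, 69)]  |A|=491.3234
4. ⊥bis P6·P2 via (12.365,51.62): [(0, 68.4902) (0, 37.4264) (13.4526, 40.9734) (15.0581, 47.9457)]  |A|=277.9316
5. ⊥bis P6·P3 via (18.385,50.465): [(0, 68.4902) (0, 37.4264) (13.4526, 40.9734) (15.0581, 47.9457)]  |A|=277.9316
6. ⊥bis P6·P4 via (15.875,57.645): [(0, 68.4902) (0, 37.4264) (13.4526, 40.9734) (15.0581, 47.9457)]  |A|=277.9316
7. ⊥bis P6·P5 via (7.055,28.825): [(0, 68.4902) (0, 37.4264) (13.4526, 40.9734) (15.0581, 47.9457)]  |A|=277.9316
8. ⊥bis P6·P7 via (9.625,33.79): [(0, 68.4902) (0, 37.4264) (13.4526, 40.9734) (15.0581, 47.9457)]  |A|=277.9316
9. ⊥bis P6·P8 via (18.26,30.045): [(0, 68.4902) (0, 37.4264) (13.4526, 40.9734) (15.0581, 47.9457)]  |A|=277.9316
10. canonical 4-gon: [(0, 68.4902) (0, 37.4264) (13.4526, 40.9734) (15.0581, 47.9457)]
11. shoelace: 277.9316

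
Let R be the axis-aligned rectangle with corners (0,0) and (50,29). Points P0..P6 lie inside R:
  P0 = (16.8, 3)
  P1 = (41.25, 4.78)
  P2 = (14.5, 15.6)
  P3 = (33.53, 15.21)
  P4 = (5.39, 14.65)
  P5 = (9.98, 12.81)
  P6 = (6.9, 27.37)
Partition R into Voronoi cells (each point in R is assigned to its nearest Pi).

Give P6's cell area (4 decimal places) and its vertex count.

Area of P6's cell: 127.5395 (4 vertices)

1. box [0,50]×[0,29]: [(0, 0) (50, 0) (50, 29) (0, 29)]
2. ⊥bis P6·P0 via (11.85,15.185): [(0, 10.3711) (45.8572, 29) (0, 29)]  |A|=427.1351
3. ⊥bis P6·P1 via (24.075,16.075): [(0, 10.3711) (27.733, 21.6373) (32.575, 29) (0, 29)]  |A|=378.2383
4. ⊥bis P6·P2 via (10.7,21.485): [(0, 14.5759) (22.3384, 29) (0, 29)]  |A|=161.1053
5. ⊥bis P6·P3 via (20.215,21.29): [(0, 14.5759) (22.3384, 29) (0, 29)]  |A|=161.1053
6. ⊥bis P6·P4 via (6.145,21.01): [(0, 21.7395) (9.3712, 20.627) (22.3384, 29) (0, 29)]  |A|=127.5395
7. ⊥bis P6·P5 via (8.44,20.09): [(0, 21.7395) (9.3712, 20.627) (22.3384, 29) (0, 29)]  |A|=127.5395
8. canonical 4-gon: [(0, 21.7395) (9.3712, 20.627) (22.3384, 29) (0, 29)]
9. shoelace: 127.5395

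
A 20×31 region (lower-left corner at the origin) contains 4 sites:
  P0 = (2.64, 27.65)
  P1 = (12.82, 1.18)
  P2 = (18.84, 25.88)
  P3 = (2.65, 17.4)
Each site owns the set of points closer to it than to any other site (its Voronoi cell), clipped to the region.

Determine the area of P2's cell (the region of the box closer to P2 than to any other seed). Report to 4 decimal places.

1. box [0,20]×[0,31]: [(0, 0) (20, 0) (20, 31) (0, 31)]
2. ⊥bis P2·P0 via (10.74,26.765): [(7.8157, 0) (20, 0) (20, 31) (11.2027, 31)]  |A|=325.215
3. ⊥bis P2·P1 via (15.83,13.53): [(9.4635, 15.0817) (20, 12.5137) (20, 31) (11.2027, 31)]  |A|=167.4098
4. ⊥bis P2·P3 via (10.745,21.64): [(10.2776, 22.5324) (14.8703, 13.7639) (20, 12.5137) (20, 31) (11.2027, 31)]  |A|=146.7307
5. canonical 5-gon: [(10.2776, 22.5324) (14.8703, 13.7639) (20, 12.5137) (20, 31) (11.2027, 31)]
6. shoelace: 146.7307

Area of P2's cell: 146.7307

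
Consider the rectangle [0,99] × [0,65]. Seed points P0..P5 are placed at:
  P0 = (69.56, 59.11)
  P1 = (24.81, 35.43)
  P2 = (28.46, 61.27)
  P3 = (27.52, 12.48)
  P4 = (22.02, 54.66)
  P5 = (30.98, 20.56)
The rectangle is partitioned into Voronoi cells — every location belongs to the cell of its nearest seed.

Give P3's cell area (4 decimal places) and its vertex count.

Area of P3's cell: 923.8105 (4 vertices)

1. box [0,99]×[0,65]: [(0, 0) (99, 0) (99, 65) (0, 65)]
2. ⊥bis P3·P0 via (48.54,35.795): [(0, 0) (88.2432, 0) (16.1463, 65) (0, 65)]  |A|=3392.659
3. ⊥bis P3·P1 via (26.165,23.955): [(0, 20.8654) (0, 0) (88.2432, 0) (57.5607, 27.6623)]  |A|=1821.0158
4. ⊥bis P3·P2 via (27.99,36.875): [(0, 20.8654) (0, 0) (88.2432, 0) (57.5607, 27.6623)]  |A|=1821.0158
5. ⊥bis P3·P4 via (24.77,33.57): [(0, 20.8654) (0, 0) (88.2432, 0) (57.5607, 27.6623)]  |A|=1821.0158
6. ⊥bis P3·P5 via (29.25,16.52): [(14.9735, 22.6335) (0, 20.8654) (0, 0) (67.8285, 0)]  |A|=923.8105
7. canonical 4-gon: [(14.9735, 22.6335) (0, 20.8654) (0, 0) (67.8285, 0)]
8. shoelace: 923.8105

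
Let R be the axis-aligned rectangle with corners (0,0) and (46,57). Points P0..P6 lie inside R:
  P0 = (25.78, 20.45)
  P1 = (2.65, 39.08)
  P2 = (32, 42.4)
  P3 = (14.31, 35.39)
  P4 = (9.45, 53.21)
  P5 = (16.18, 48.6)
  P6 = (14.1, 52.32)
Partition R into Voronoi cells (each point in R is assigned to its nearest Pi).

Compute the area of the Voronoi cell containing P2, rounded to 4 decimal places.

1. box [0,46]×[0,57]: [(0, 0) (46, 0) (46, 57) (0, 57)]
2. ⊥bis P2·P0 via (28.89,31.425): [(0, 39.6116) (46, 26.5765) (46, 57) (0, 57)]  |A|=1099.6734
3. ⊥bis P2·P1 via (17.325,40.74): [(18.0306, 34.5022) (46, 26.5765) (46, 57) (15.4857, 57)]  |A|=768.7148
4. ⊥bis P2·P3 via (23.155,38.895): [(25.7641, 32.3108) (46, 26.5765) (46, 57) (15.9805, 57)]  |A|=678.4013
5. ⊥bis P2·P4 via (20.725,47.805): [(20.1224, 46.5479) (25.7641, 32.3108) (46, 26.5765) (46, 57) (25.1329, 57)]  |A|=630.5708
6. ⊥bis P2·P5 via (24.09,45.5): [(22.3236, 40.993) (25.7641, 32.3108) (46, 26.5765) (46, 57) (28.597, 57)]  |A|=577.4256
7. ⊥bis P2·P6 via (23.05,47.36): [(22.3236, 40.993) (25.7641, 32.3108) (46, 26.5765) (46, 57) (28.597, 57)]  |A|=577.4256
8. canonical 5-gon: [(22.3236, 40.993) (25.7641, 32.3108) (46, 26.5765) (46, 57) (28.597, 57)]
9. shoelace: 577.4256

Area of P2's cell: 577.4256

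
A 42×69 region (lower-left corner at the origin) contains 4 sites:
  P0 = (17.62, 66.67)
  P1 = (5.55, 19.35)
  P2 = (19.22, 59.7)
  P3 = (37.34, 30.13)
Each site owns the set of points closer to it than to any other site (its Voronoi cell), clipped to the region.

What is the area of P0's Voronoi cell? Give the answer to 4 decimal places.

Area of P0's cell: 219.3554

1. box [0,42]×[0,69]: [(0, 0) (42, 0) (42, 69) (0, 69)]
2. ⊥bis P0·P1 via (11.585,43.01): [(0, 45.965) (42, 35.252) (42, 69) (0, 69)]  |A|=1192.4431
3. ⊥bis P0·P2 via (18.42,63.185): [(0, 58.9566) (42, 68.5979) (42, 69) (0, 69)]  |A|=219.3554
4. ⊥bis P0·P3 via (27.48,48.4): [(0, 58.9566) (42, 68.5979) (42, 69) (0, 69)]  |A|=219.3554
5. canonical 4-gon: [(0, 58.9566) (42, 68.5979) (42, 69) (0, 69)]
6. shoelace: 219.3554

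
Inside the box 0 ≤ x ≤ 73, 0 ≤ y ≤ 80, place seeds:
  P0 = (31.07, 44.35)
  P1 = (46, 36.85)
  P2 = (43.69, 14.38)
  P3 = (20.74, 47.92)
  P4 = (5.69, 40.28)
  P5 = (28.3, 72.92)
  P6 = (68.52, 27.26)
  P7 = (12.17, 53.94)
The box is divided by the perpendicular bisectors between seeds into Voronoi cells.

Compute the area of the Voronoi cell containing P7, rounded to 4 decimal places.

Area of P7's cell: 470.6566

1. box [0,73]×[0,80]: [(0, 0) (73, 0) (73, 80) (0, 80)]
2. ⊥bis P7·P0 via (21.62,49.145): [(0, 6.5362) (37.2761, 80) (0, 80)]  |A|=1369.2196
3. ⊥bis P7·P1 via (29.085,45.395): [(0, 6.5362) (37.2761, 80) (0, 80)]  |A|=1369.2196
4. ⊥bis P7·P2 via (27.93,34.16): [(0, 11.9064) (4.5741, 15.5508) (37.2761, 80) (0, 80)]  |A|=1356.9379
5. ⊥bis P7·P3 via (16.455,50.93): [(0, 27.5049) (36.8752, 80) (0, 80)]  |A|=967.8853
6. ⊥bis P7·P4 via (8.93,47.11): [(0, 51.3462) (12.5615, 45.3873) (36.8752, 80) (0, 80)]  |A|=818.1436
7. ⊥bis P7·P5 via (20.235,63.43): [(0, 51.3462) (12.5615, 45.3873) (23.3663, 60.7689) (0.7373, 80) (0, 80)]  |A|=470.6566
8. ⊥bis P7·P6 via (40.345,40.6): [(0, 51.3462) (12.5615, 45.3873) (23.3663, 60.7689) (0.7373, 80) (0, 80)]  |A|=470.6566
9. canonical 5-gon: [(0, 51.3462) (12.5615, 45.3873) (23.3663, 60.7689) (0.7373, 80) (0, 80)]
10. shoelace: 470.6566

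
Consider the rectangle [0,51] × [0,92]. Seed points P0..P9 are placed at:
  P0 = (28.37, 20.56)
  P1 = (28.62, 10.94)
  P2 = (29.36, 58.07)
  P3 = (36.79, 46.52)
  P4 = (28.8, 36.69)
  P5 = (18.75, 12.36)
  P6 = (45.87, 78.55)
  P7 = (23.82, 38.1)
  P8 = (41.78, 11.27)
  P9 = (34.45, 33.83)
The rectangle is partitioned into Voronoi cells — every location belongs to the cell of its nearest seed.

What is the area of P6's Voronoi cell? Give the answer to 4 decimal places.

1. box [0,51]×[0,92]: [(0, 0) (51, 0) (51, 92) (0, 92)]
2. ⊥bis P6·P0 via (37.12,49.555): [(0, 60.7569) (51, 45.3663) (51, 92) (0, 92)]  |A|=1985.8564
3. ⊥bis P6·P1 via (37.245,44.745): [(0, 60.7569) (51, 45.3663) (51, 92) (0, 92)]  |A|=1985.8564
4. ⊥bis P6·P2 via (37.615,68.31): [(51, 57.5197) (51, 92) (8.2285, 92)]  |A|=737.3882
5. ⊥bis P6·P3 via (41.33,62.535): [(46.6491, 61.0271) (51, 59.7937) (51, 92) (8.2285, 92)]  |A|=732.4412
6. ⊥bis P6·P4 via (37.335,57.62): [(46.6491, 61.0271) (51, 59.7937) (51, 92) (8.2285, 92)]  |A|=732.4412
7. ⊥bis P6·P5 via (32.31,45.455): [(46.6491, 61.0271) (51, 59.7937) (51, 92) (8.2285, 92)]  |A|=732.4412
8. ⊥bis P6·P7 via (34.845,58.325): [(46.6491, 61.0271) (51, 59.7937) (51, 92) (8.2285, 92)]  |A|=732.4412
9. ⊥bis P6·P8 via (43.825,44.91): [(46.6491, 61.0271) (51, 59.7937) (51, 92) (8.2285, 92)]  |A|=732.4412
10. ⊥bis P6·P9 via (40.16,56.19): [(46.6491, 61.0271) (51, 59.7937) (51, 92) (8.2285, 92)]  |A|=732.4412
11. canonical 4-gon: [(46.6491, 61.0271) (51, 59.7937) (51, 92) (8.2285, 92)]
12. shoelace: 732.4412

Area of P6's cell: 732.4412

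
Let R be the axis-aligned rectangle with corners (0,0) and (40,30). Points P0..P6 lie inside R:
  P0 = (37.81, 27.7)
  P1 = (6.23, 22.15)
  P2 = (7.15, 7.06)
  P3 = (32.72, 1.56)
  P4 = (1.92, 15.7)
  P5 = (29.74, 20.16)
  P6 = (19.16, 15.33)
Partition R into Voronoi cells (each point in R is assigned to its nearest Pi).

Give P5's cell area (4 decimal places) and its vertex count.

Area of P5's cell: 240.1786 (5 vertices)

1. box [0,40]×[0,30]: [(0, 0) (40, 0) (40, 30) (0, 30)]
2. ⊥bis P5·P0 via (33.775,23.93): [(0, 0) (40, 0) (40, 17.2674) (28.1036, 30) (0, 30)]  |A|=1124.2645
3. ⊥bis P5·P1 via (17.985,21.155): [(16.1943, 0) (40, 0) (40, 17.2674) (28.1036, 30) (18.7337, 30)]  |A|=600.3441
4. ⊥bis P5·P2 via (18.445,13.61): [(17.4863, 15.2632) (26.3375, 0) (40, 0) (40, 17.2674) (28.1036, 30) (18.7337, 30)]  |A|=522.9357
5. ⊥bis P5·P3 via (31.23,10.86): [(17.4863, 15.2632) (20.991, 9.2196) (40, 12.2651) (40, 17.2674) (28.1036, 30) (18.7337, 30)]  |A|=343.3811
6. ⊥bis P5·P4 via (15.83,17.93): [(17.4863, 15.2632) (20.991, 9.2196) (40, 12.2651) (40, 17.2674) (28.1036, 30) (18.7337, 30)]  |A|=343.3811
7. ⊥bis P5·P6 via (24.45,17.745): [(27.841, 10.317) (40, 12.2651) (40, 17.2674) (28.1036, 30) (18.8553, 30)]  |A|=240.1786
8. canonical 5-gon: [(27.841, 10.317) (40, 12.2651) (40, 17.2674) (28.1036, 30) (18.8553, 30)]
9. shoelace: 240.1786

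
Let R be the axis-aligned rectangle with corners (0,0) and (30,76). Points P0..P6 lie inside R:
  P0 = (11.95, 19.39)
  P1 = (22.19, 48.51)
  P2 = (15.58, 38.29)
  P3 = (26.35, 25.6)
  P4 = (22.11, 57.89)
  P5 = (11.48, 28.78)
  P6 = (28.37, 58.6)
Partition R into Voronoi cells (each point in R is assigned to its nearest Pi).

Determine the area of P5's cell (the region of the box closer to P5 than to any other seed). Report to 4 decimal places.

Area of P5's cell: 214.8648

1. box [0,30]×[0,76]: [(0, 0) (30, 0) (30, 76) (0, 76)]
2. ⊥bis P5·P0 via (11.715,24.085): [(0, 23.4986) (30, 25.0002) (30, 76) (0, 76)]  |A|=1552.5173
3. ⊥bis P5·P1 via (16.835,38.645): [(0, 47.7835) (0, 23.4986) (30, 25.0002) (30, 31.4987)]  |A|=461.7499
4. ⊥bis P5·P2 via (13.53,33.535): [(0, 39.3681) (0, 23.4986) (30, 25.0002) (30, 26.4344)]  |A|=259.5546
5. ⊥bis P5·P3 via (18.915,27.19): [(19.7028, 30.8738) (0, 39.3681) (0, 23.4986) (18.3217, 24.4157)]  |A|=214.8648
6. ⊥bis P5·P4 via (16.795,43.335): [(19.7028, 30.8738) (0, 39.3681) (0, 23.4986) (18.3217, 24.4157)]  |A|=214.8648
7. ⊥bis P5·P6 via (19.925,43.69): [(19.7028, 30.8738) (0, 39.3681) (0, 23.4986) (18.3217, 24.4157)]  |A|=214.8648
8. canonical 4-gon: [(19.7028, 30.8738) (0, 39.3681) (0, 23.4986) (18.3217, 24.4157)]
9. shoelace: 214.8648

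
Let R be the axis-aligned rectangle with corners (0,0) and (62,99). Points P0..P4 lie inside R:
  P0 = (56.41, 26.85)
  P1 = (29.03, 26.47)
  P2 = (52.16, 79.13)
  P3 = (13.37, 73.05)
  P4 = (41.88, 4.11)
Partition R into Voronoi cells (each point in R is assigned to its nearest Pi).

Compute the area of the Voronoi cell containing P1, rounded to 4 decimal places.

1. box [0,62]×[0,99]: [(0, 0) (62, 0) (62, 99) (0, 99)]
2. ⊥bis P1·P0 via (42.72,26.66): [(0, 0) (43.09, 0) (41.716, 99) (0, 99)]  |A|=4197.8979
3. ⊥bis P1·P2 via (40.595,52.8): [(0, 70.6307) (0, 0) (43.09, 0) (42.368, 52.0212)]  |A|=2617.0381
4. ⊥bis P1·P3 via (21.2,49.76): [(36.1065, 54.7715) (0, 42.6326) (0, 0) (43.09, 0) (42.368, 52.0212)]  |A|=2111.5832
5. ⊥bis P1·P4 via (35.455,15.29): [(36.1065, 54.7715) (0, 42.6326) (0, 0) (8.8492, 0) (42.8191, 19.522) (42.368, 52.0212)]  |A|=1777.3582
6. canonical 6-gon: [(36.1065, 54.7715) (0, 42.6326) (0, 0) (8.8492, 0) (42.8191, 19.522) (42.368, 52.0212)]
7. shoelace: 1777.3582

Area of P1's cell: 1777.3582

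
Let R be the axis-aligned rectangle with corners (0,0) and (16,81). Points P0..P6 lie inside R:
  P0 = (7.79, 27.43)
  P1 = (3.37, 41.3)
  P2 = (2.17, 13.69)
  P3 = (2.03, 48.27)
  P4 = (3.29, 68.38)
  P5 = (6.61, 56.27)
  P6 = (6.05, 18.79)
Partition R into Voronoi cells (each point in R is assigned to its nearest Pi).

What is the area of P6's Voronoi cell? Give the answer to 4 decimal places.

Area of P6's cell: 153.7912

1. box [0,16]×[0,81]: [(0, 0) (16, 0) (16, 81) (0, 81)]
2. ⊥bis P6·P0 via (6.92,23.11): [(0, 24.5036) (0, 0) (16, 0) (16, 21.2814)]  |A|=366.28
3. ⊥bis P6·P1 via (4.71,30.045): [(0, 24.5036) (0, 0) (16, 0) (16, 21.2814)]  |A|=366.28
4. ⊥bis P6·P2 via (4.11,16.24): [(0, 24.5036) (0, 19.3668) (16, 7.1943) (16, 21.2814)]  |A|=153.7912
5. ⊥bis P6·P3 via (4.04,33.53): [(0, 24.5036) (0, 19.3668) (16, 7.1943) (16, 21.2814)]  |A|=153.7912
6. ⊥bis P6·P4 via (4.67,43.585): [(0, 24.5036) (0, 19.3668) (16, 7.1943) (16, 21.2814)]  |A|=153.7912
7. ⊥bis P6·P5 via (6.33,37.53): [(0, 24.5036) (0, 19.3668) (16, 7.1943) (16, 21.2814)]  |A|=153.7912
8. canonical 4-gon: [(0, 24.5036) (0, 19.3668) (16, 7.1943) (16, 21.2814)]
9. shoelace: 153.7912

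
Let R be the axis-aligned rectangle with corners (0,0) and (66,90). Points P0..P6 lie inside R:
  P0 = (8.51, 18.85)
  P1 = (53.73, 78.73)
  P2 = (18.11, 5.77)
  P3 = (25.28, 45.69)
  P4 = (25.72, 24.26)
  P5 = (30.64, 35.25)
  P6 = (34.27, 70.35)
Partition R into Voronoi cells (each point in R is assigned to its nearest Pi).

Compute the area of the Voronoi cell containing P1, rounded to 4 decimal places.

Area of P1's cell: 831.7185

1. box [0,66]×[0,90]: [(0, 0) (66, 0) (66, 90) (0, 90)]
2. ⊥bis P1·P0 via (31.12,48.79): [(0, 72.2911) (66, 22.4494) (66, 90) (0, 90)]  |A|=2813.5624
3. ⊥bis P1·P2 via (35.92,42.25): [(0, 72.2911) (46.8396, 36.9189) (66, 27.5646) (66, 90) (0, 90)]  |A|=2764.5584
4. ⊥bis P1·P3 via (39.505,62.21): [(66, 39.3958) (66, 90) (7.2315, 90)]  |A|=1486.9683
5. ⊥bis P1·P4 via (39.725,51.495): [(66, 39.3958) (66, 90) (7.2315, 90)]  |A|=1486.9683
6. ⊥bis P1·P5 via (42.185,56.99): [(51.0094, 52.3038) (66, 44.3431) (66, 90) (7.2315, 90)]  |A|=1449.8867
7. ⊥bis P1·P6 via (44,74.54): [(54.3363, 50.5371) (66, 44.3431) (66, 90) (37.3425, 90)]  |A|=831.7185
8. canonical 4-gon: [(54.3363, 50.5371) (66, 44.3431) (66, 90) (37.3425, 90)]
9. shoelace: 831.7185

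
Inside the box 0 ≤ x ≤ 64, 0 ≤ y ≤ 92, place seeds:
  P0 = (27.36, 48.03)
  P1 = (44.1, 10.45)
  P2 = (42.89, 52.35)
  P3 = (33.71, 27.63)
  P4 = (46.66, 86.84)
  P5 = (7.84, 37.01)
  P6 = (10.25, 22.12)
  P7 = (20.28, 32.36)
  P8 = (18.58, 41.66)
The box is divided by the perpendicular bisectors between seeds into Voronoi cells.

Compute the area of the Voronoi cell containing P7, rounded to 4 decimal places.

Area of P7's cell: 185.6516

1. box [0,64]×[0,92]: [(0, 0) (64, 0) (64, 92) (0, 92)]
2. ⊥bis P7·P0 via (23.82,40.195): [(0, 50.9573) (0, 0) (64, 0) (64, 22.0409)]  |A|=2335.9438
3. ⊥bis P7·P1 via (32.19,21.405): [(41.942, 32.0071) (0, 50.9573) (0, 0) (12.5014, 0)]  |A|=1268.6925
4. ⊥bis P7·P2 via (31.585,42.355): [(41.3259, 31.3374) (39.9301, 32.9162) (0, 50.9573) (0, 0) (12.5014, 0)]  |A|=1267.7387
5. ⊥bis P7·P3 via (26.995,29.995): [(18.869, 6.9228) (29.6584, 37.5571) (0, 50.9573) (0, 0) (12.5014, 0)]  |A|=1050.6015
6. ⊥bis P7·P4 via (33.47,59.6): [(18.869, 6.9228) (29.6584, 37.5571) (0, 50.9573) (0, 0) (12.5014, 0)]  |A|=1050.6015
7. ⊥bis P7·P5 via (14.06,34.685): [(18.869, 6.9228) (29.6584, 37.5571) (17.2322, 43.1715) (1.0949, 0) (12.5014, 0)]  |A|=587.9128
8. ⊥bis P7·P6 via (15.265,27.24): [(23.2649, 19.4041) (29.6584, 37.5571) (17.2322, 43.1715) (12.3459, 30.0993)]  |A|=228.2316
9. ⊥bis P7·P8 via (19.43,37.01): [(23.2649, 19.4041) (29.6584, 37.5571) (27.5743, 38.4987) (14.599, 36.1269) (12.3459, 30.0993)]  |A|=185.6516
10. canonical 5-gon: [(23.2649, 19.4041) (29.6584, 37.5571) (27.5743, 38.4987) (14.599, 36.1269) (12.3459, 30.0993)]
11. shoelace: 185.6516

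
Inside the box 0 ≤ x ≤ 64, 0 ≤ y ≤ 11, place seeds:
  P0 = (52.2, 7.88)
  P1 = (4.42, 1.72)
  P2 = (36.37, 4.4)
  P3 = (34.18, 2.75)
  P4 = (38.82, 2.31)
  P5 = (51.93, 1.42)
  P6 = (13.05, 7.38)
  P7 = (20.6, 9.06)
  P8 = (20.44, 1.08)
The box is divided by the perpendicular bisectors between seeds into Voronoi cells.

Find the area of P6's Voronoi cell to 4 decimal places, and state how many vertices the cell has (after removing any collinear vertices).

1. box [0,64]×[0,11]: [(0, 0) (64, 0) (64, 11) (0, 11)]
2. ⊥bis P6·P0 via (32.625,7.63): [(0, 0) (32.7224, 0) (32.582, 11) (0, 11)]  |A|=359.1742
3. ⊥bis P6·P1 via (8.735,4.55): [(11.7191, 0) (32.7224, 0) (32.582, 11) (4.5048, 11)]  |A|=269.9429
4. ⊥bis P6·P2 via (24.71,5.89): [(11.7191, 0) (23.9573, 0) (25.363, 11) (4.5048, 11)]  |A|=182.0304
5. ⊥bis P6·P3 via (23.615,5.065): [(11.7191, 0) (22.5052, 0) (24.9155, 11) (4.5048, 11)]  |A|=171.5821
6. ⊥bis P6·P4 via (25.935,4.845): [(11.7191, 0) (22.5052, 0) (24.9155, 11) (4.5048, 11)]  |A|=171.5821
7. ⊥bis P6·P5 via (32.49,4.4): [(11.7191, 0) (22.5052, 0) (24.9155, 11) (4.5048, 11)]  |A|=171.5821
8. ⊥bis P6·P7 via (16.825,8.22): [(11.7191, 0) (18.6541, 0) (16.2064, 11) (4.5048, 11)]  |A|=102.5013
9. ⊥bis P6·P8 via (16.745,4.23): [(11.7191, 0) (13.1389, 0) (17.5125, 5.1303) (16.2064, 11) (4.5048, 11)]  |A|=88.3541
10. canonical 5-gon: [(11.7191, 0) (13.1389, 0) (17.5125, 5.1303) (16.2064, 11) (4.5048, 11)]
11. shoelace: 88.3541

Area of P6's cell: 88.3541 (5 vertices)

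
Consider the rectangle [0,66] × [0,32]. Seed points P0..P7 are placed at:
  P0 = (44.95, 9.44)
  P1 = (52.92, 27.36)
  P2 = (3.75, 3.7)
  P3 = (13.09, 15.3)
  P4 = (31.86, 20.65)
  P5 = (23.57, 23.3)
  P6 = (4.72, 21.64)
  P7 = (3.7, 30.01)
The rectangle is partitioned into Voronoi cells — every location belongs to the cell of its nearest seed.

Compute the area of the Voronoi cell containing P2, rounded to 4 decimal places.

Area of P2's cell: 156.9682

1. box [0,66]×[0,32]: [(0, 0) (66, 0) (66, 32) (0, 32)]
2. ⊥bis P2·P0 via (24.35,6.57): [(0, 0) (25.2653, 0) (20.8071, 32) (0, 32)]  |A|=737.1587
3. ⊥bis P2·P1 via (28.335,15.53): [(0, 0) (25.2653, 0) (20.969, 30.838) (20.4098, 32) (0, 32)]  |A|=736.9279
4. ⊥bis P2·P3 via (8.42,9.5): [(0, 16.2796) (0, 0) (20.2187, 0)]  |A|=164.5758
5. ⊥bis P2·P4 via (17.805,12.175): [(0, 16.2796) (0, 0) (20.2187, 0)]  |A|=164.5758
6. ⊥bis P2·P5 via (13.66,13.5): [(0, 16.2796) (0, 0) (20.2187, 0)]  |A|=164.5758
7. ⊥bis P2·P6 via (4.235,12.67): [(4.5008, 12.6556) (0, 12.899) (0, 0) (20.2187, 0)]  |A|=156.9682
8. ⊥bis P2·P7 via (3.725,16.855): [(4.5008, 12.6556) (0, 12.899) (0, 0) (20.2187, 0)]  |A|=156.9682
9. canonical 4-gon: [(4.5008, 12.6556) (0, 12.899) (0, 0) (20.2187, 0)]
10. shoelace: 156.9682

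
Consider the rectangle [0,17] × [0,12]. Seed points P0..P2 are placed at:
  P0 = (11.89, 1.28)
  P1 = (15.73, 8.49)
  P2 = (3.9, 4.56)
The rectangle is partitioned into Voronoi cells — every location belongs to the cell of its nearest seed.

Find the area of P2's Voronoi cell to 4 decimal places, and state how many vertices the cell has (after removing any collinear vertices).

1. box [0,17]×[0,12]: [(0, 0) (17, 0) (17, 12) (0, 12)]
2. ⊥bis P2·P0 via (7.895,2.92): [(0, 0) (6.6963, 0) (11.6225, 12) (0, 12)]  |A|=109.9126
3. ⊥bis P2·P1 via (9.815,6.525): [(0, 0) (6.6963, 0) (9.6182, 7.1176) (7.9962, 12) (0, 12)]  |A|=101.06
4. canonical 5-gon: [(0, 0) (6.6963, 0) (9.6182, 7.1176) (7.9962, 12) (0, 12)]
5. shoelace: 101.06

Area of P2's cell: 101.0600 (5 vertices)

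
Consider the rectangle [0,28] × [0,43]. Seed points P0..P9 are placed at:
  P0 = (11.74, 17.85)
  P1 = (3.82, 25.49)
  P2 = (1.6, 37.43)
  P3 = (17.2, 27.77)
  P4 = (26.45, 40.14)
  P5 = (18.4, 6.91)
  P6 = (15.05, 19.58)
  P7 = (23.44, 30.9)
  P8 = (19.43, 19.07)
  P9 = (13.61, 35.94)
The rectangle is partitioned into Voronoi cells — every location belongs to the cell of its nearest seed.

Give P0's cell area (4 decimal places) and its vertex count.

1. box [0,28]×[0,43]: [(0, 0) (28, 0) (28, 43) (0, 43)]
2. ⊥bis P0·P1 via (7.78,21.67): [(0, 13.6049) (0, 0) (28, 0) (28, 42.631)]  |A|=787.3028
3. ⊥bis P0·P2 via (6.67,27.64): [(20.396, 34.7483) (0, 13.6049) (0, 0) (28, 0) (28, 38.6863)]  |A|=772.3048
4. ⊥bis P0·P3 via (14.47,22.81): [(10.8185, 24.8198) (0, 13.6049) (0, 0) (28, 0) (28, 15.363)]  |A|=553.0497
5. ⊥bis P0·P4 via (19.095,28.995): [(10.8185, 24.8198) (0, 13.6049) (0, 0) (28, 0) (28, 15.363)]  |A|=553.0497
6. ⊥bis P0·P5 via (15.07,12.38): [(23.7829, 17.6842) (10.8185, 24.8198) (0, 13.6049) (0, 3.2058)]  |A|=234.9562
7. ⊥bis P0·P6 via (13.395,18.715): [(16.3111, 13.1356) (10.4201, 24.4069) (0, 13.6049) (0, 3.2058)]  |A|=175.3521
8. ⊥bis P0·P7 via (17.59,24.375): [(16.3111, 13.1356) (10.4201, 24.4069) (0, 13.6049) (0, 3.2058)]  |A|=175.3521
9. ⊥bis P0·P8 via (15.585,18.46): [(16.3111, 13.1356) (10.4201, 24.4069) (0, 13.6049) (0, 3.2058)]  |A|=175.3521
10. ⊥bis P0·P9 via (12.675,26.895): [(16.3111, 13.1356) (10.4201, 24.4069) (0, 13.6049) (0, 3.2058)]  |A|=175.3521
11. canonical 4-gon: [(16.3111, 13.1356) (10.4201, 24.4069) (0, 13.6049) (0, 3.2058)]
12. shoelace: 175.3521

Area of P0's cell: 175.3521 (4 vertices)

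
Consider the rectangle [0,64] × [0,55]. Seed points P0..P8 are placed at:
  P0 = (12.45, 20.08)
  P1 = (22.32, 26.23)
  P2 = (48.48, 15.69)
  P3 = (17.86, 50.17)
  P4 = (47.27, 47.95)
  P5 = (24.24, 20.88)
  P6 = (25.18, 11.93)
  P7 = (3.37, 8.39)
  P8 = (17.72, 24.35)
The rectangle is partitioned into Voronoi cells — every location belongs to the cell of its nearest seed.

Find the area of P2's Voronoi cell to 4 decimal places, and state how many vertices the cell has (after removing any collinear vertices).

1. box [0,64]×[0,55]: [(0, 0) (64, 0) (64, 55) (0, 55)]
2. ⊥bis P2·P0 via (30.465,17.885): [(28.2858, 0) (64, 0) (64, 55) (34.9872, 55)]  |A|=1779.9914
3. ⊥bis P2·P1 via (35.4,20.96): [(28.8627, 4.7347) (28.2858, 0) (64, 0) (64, 55) (49.1149, 55)]  |A|=1424.9247
4. ⊥bis P2·P3 via (33.17,32.93): [(44.1522, 42.6828) (28.8627, 4.7347) (28.2858, 0) (64, 0) (64, 55) (58.0222, 55)]  |A|=1370.0682
5. ⊥bis P2·P4 via (47.875,31.82): [(39.6513, 31.5115) (28.8627, 4.7347) (28.2858, 0) (64, 0) (64, 32.4248)]  |A|=975.2721
6. ⊥bis P2·P5 via (36.36,18.285): [(39.6513, 31.5115) (38.671, 29.0785) (32.445, 0) (64, 0) (64, 32.4248)]  |A|=898.6032
7. ⊥bis P2·P6 via (36.83,13.81): [(39.6513, 31.5115) (38.671, 29.0785) (36.2162, 17.6135) (39.0586, 0) (64, 0) (64, 32.4248)]  |A|=840.3594
8. ⊥bis P2·P7 via (25.925,12.04): [(39.6513, 31.5115) (38.671, 29.0785) (36.2162, 17.6135) (39.0586, 0) (64, 0) (64, 32.4248)]  |A|=840.3594
9. ⊥bis P2·P8 via (33.1,20.02): [(39.6513, 31.5115) (38.671, 29.0785) (36.2162, 17.6135) (39.0586, 0) (64, 0) (64, 32.4248)]  |A|=840.3594
10. canonical 6-gon: [(39.6513, 31.5115) (38.671, 29.0785) (36.2162, 17.6135) (39.0586, 0) (64, 0) (64, 32.4248)]
11. shoelace: 840.3594

Area of P2's cell: 840.3594 (6 vertices)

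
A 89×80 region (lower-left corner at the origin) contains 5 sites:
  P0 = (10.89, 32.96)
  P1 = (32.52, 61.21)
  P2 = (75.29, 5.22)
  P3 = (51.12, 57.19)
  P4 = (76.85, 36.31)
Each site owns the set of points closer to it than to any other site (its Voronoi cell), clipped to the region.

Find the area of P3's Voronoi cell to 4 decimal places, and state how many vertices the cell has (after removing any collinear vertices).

Area of P3's cell: 1510.7844 (5 vertices)

1. box [0,89]×[0,80]: [(0, 0) (89, 0) (89, 80) (0, 80)]
2. ⊥bis P3·P0 via (31.005,45.075): [(58.1531, 0) (89, 0) (89, 80) (9.9701, 80)]  |A|=4395.0715
3. ⊥bis P3·P1 via (41.82,59.2): [(36.7173, 35.5906) (58.1531, 0) (89, 0) (89, 80) (46.3155, 80)]  |A|=3588.034
4. ⊥bis P3·P2 via (63.205,31.205): [(36.7173, 35.5906) (44.5767, 22.5414) (89, 43.2016) (89, 80) (46.3155, 80)]  |A|=2280.7874
5. ⊥bis P3·P4 via (63.985,46.75): [(36.7173, 35.5906) (44.4757, 22.7091) (89, 77.5755) (89, 80) (46.3155, 80)]  |A|=1510.7844
6. canonical 5-gon: [(36.7173, 35.5906) (44.4757, 22.7091) (89, 77.5755) (89, 80) (46.3155, 80)]
7. shoelace: 1510.7844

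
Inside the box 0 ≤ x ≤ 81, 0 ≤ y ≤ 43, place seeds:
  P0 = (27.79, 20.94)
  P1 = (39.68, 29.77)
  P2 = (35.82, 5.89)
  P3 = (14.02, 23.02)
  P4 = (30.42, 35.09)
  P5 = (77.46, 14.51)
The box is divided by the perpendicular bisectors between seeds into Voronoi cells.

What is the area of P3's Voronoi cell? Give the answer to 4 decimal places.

1. box [0,81]×[0,43]: [(0, 0) (81, 0) (81, 43) (0, 43)]
2. ⊥bis P3·P0 via (20.905,21.98): [(0, 0) (17.5849, 0) (24.0801, 43) (0, 43)]  |A|=895.7973
3. ⊥bis P3·P1 via (26.85,26.395): [(0, 0) (17.5849, 0) (23.4972, 39.1407) (22.482, 43) (0, 43)]  |A|=892.7134
4. ⊥bis P3·P2 via (24.92,14.455): [(0, 0) (13.5616, 0) (18.5423, 6.3386) (23.4972, 39.1407) (22.482, 43) (0, 43)]  |A|=879.9622
5. ⊥bis P3·P4 via (22.22,29.055): [(0, 0) (13.5616, 0) (18.5423, 6.3386) (22.0156, 29.3327) (11.9568, 43) (0, 43)]  |A|=800.1995
6. ⊥bis P3·P5 via (45.74,18.765): [(0, 0) (13.5616, 0) (18.5423, 6.3386) (22.0156, 29.3327) (11.9568, 43) (0, 43)]  |A|=800.1995
7. canonical 6-gon: [(0, 0) (13.5616, 0) (18.5423, 6.3386) (22.0156, 29.3327) (11.9568, 43) (0, 43)]
8. shoelace: 800.1995

Area of P3's cell: 800.1995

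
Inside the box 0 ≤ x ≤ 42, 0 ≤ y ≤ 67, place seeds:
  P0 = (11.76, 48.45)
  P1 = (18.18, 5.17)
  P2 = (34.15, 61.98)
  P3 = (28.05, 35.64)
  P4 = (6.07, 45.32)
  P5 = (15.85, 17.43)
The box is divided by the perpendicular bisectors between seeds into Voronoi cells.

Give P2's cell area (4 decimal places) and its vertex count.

Area of P2's cell: 387.2944 (4 vertices)

1. box [0,42]×[0,67]: [(0, 0) (42, 0) (42, 67) (0, 67)]
2. ⊥bis P2·P0 via (22.955,55.215): [(42, 23.6986) (42, 67) (15.8335, 67)]  |A|=566.5243
3. ⊥bis P2·P1 via (26.165,33.575): [(38.0509, 30.2337) (42, 29.1236) (42, 67) (15.8335, 67)]  |A|=555.8122
4. ⊥bis P2·P3 via (31.1,48.81): [(26.1299, 49.961) (42, 46.2857) (42, 67) (15.8335, 67)]  |A|=387.2944
5. ⊥bis P2·P4 via (20.11,53.65): [(26.1299, 49.961) (42, 46.2857) (42, 67) (15.8335, 67)]  |A|=387.2944
6. ⊥bis P2·P5 via (25,39.705): [(26.1299, 49.961) (42, 46.2857) (42, 67) (15.8335, 67)]  |A|=387.2944
7. canonical 4-gon: [(26.1299, 49.961) (42, 46.2857) (42, 67) (15.8335, 67)]
8. shoelace: 387.2944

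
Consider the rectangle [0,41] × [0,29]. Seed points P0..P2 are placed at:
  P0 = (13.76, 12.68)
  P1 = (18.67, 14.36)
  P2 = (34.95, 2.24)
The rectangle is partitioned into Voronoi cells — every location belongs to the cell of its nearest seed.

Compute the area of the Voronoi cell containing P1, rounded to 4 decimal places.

1. box [0,41]×[0,29]: [(0, 0) (41, 0) (41, 29) (0, 29)]
2. ⊥bis P1·P0 via (16.215,13.52): [(20.841, 0) (41, 0) (41, 29) (10.9184, 29)]  |A|=728.4892
3. ⊥bis P1·P2 via (26.81,8.3): [(20.7748, 0.1934) (41, 27.3605) (41, 29) (10.9184, 29)]  |A|=449.8549
4. canonical 4-gon: [(20.7748, 0.1934) (41, 27.3605) (41, 29) (10.9184, 29)]
5. shoelace: 449.8549

Area of P1's cell: 449.8549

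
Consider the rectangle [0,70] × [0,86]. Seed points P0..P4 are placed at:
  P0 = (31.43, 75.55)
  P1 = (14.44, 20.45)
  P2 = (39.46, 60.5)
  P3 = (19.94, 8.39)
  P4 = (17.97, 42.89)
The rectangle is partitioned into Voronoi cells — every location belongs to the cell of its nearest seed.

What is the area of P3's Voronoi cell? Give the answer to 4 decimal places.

1. box [0,70]×[0,86]: [(0, 0) (70, 0) (70, 86) (0, 86)]
2. ⊥bis P3·P0 via (25.685,41.97): [(0, 46.3643) (0, 0) (70, 0) (70, 34.3884)]  |A|=2826.3447
3. ⊥bis P3·P1 via (17.19,14.42): [(63.4372, 35.5112) (0, 6.5804) (0, 0) (70, 0) (70, 34.3884)]  |A|=1564.456
4. ⊥bis P3·P2 via (29.7,34.445): [(46.9393, 27.9873) (0, 6.5804) (0, 0) (70, 0) (70, 19.3489)]  |A|=1357.0953
5. ⊥bis P3·P4 via (18.955,25.64): [(48.6751, 27.3371) (45.0611, 27.1307) (0, 6.5804) (0, 0) (70, 0) (70, 19.3489)]  |A|=1355.7412
6. canonical 6-gon: [(48.6751, 27.3371) (45.0611, 27.1307) (0, 6.5804) (0, 0) (70, 0) (70, 19.3489)]
7. shoelace: 1355.7412

Area of P3's cell: 1355.7412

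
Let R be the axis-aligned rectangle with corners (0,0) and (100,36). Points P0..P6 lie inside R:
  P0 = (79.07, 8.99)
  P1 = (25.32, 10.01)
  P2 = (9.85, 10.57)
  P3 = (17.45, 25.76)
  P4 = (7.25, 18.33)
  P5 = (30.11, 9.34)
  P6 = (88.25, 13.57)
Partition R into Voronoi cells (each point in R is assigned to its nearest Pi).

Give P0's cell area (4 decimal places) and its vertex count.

Area of P0's cell: 923.5498 (4 vertices)

1. box [0,100]×[0,36]: [(0, 0) (100, 0) (100, 36) (0, 36)]
2. ⊥bis P0·P1 via (52.195,9.5): [(52.0147, 0) (100, 0) (100, 36) (52.6979, 36)]  |A|=1715.1731
3. ⊥bis P0·P2 via (44.46,9.78): [(52.0147, 0) (100, 0) (100, 36) (52.6979, 36)]  |A|=1715.1731
4. ⊥bis P0·P3 via (48.26,17.375): [(52.6506, 33.5079) (52.0147, 0) (100, 0) (100, 36) (53.3288, 36)]  |A|=1714.3869
5. ⊥bis P0·P4 via (43.16,13.66): [(52.6506, 33.5079) (52.0147, 0) (100, 0) (100, 36) (53.3288, 36)]  |A|=1714.3869
6. ⊥bis P0·P5 via (54.59,9.165): [(54.5245, 0) (100, 0) (100, 36) (54.7818, 36)]  |A|=1632.4863
7. ⊥bis P0·P6 via (83.66,11.28): [(54.5245, 0) (89.2877, 0) (71.3269, 36) (54.7818, 36)]  |A|=923.5498
8. canonical 4-gon: [(54.5245, 0) (89.2877, 0) (71.3269, 36) (54.7818, 36)]
9. shoelace: 923.5498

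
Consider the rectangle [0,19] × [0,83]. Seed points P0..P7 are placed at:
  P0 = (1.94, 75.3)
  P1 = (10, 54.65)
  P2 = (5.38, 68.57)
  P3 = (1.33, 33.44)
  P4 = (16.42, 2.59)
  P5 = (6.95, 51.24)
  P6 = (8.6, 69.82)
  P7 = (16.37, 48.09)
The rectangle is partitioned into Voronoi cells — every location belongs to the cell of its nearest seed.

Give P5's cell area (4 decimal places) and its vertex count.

1. box [0,19]×[0,83]: [(0, 0) (19, 0) (19, 83) (0, 83)]
2. ⊥bis P5·P0 via (4.445,63.27): [(0, 62.3444) (0, 0) (19, 0) (19, 66.3008)]  |A|=1222.1294
3. ⊥bis P5·P1 via (8.475,52.945): [(0, 60.5253) (0, 0) (19, 0) (19, 43.5311)]  |A|=988.536
4. ⊥bis P5·P2 via (6.165,59.905): [(1.1967, 59.4549) (0, 59.3465) (0, 0) (19, 0) (19, 43.5311)]  |A|=987.8307
5. ⊥bis P5·P3 via (4.14,42.34): [(1.1967, 59.4549) (0, 59.3465) (0, 43.6471) (19, 37.6482) (19, 43.5311)]  |A|=215.5246
6. ⊥bis P5·P4 via (11.685,26.915): [(1.1967, 59.4549) (0, 59.3465) (0, 43.6471) (19, 37.6482) (19, 43.5311)]  |A|=215.5246
7. ⊥bis P5·P6 via (7.775,60.53): [(1.1967, 59.4549) (0, 59.3465) (0, 43.6471) (19, 37.6482) (19, 43.5311)]  |A|=215.5246
8. ⊥bis P5·P7 via (11.66,49.665): [(11.771, 49.997) (1.1967, 59.4549) (0, 59.3465) (0, 43.6471) (8.7263, 40.892)]  |A|=142.5521
9. canonical 5-gon: [(11.771, 49.997) (1.1967, 59.4549) (0, 59.3465) (0, 43.6471) (8.7263, 40.892)]
10. shoelace: 142.5521

Area of P5's cell: 142.5521 (5 vertices)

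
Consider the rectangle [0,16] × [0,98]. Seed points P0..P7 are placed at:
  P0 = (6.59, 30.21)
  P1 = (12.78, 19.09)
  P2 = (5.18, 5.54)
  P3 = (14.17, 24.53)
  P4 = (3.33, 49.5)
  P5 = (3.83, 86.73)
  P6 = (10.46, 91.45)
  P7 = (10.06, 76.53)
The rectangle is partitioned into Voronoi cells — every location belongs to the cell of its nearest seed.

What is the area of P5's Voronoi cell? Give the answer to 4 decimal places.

1. box [0,16]×[0,98]: [(0, 0) (16, 0) (16, 98) (0, 98)]
2. ⊥bis P5·P0 via (5.21,58.47): [(0, 58.2156) (16, 58.9969) (16, 98) (0, 98)]  |A|=630.3001
3. ⊥bis P5·P1 via (8.305,52.91): [(0, 58.2156) (16, 58.9969) (16, 98) (0, 98)]  |A|=630.3001
4. ⊥bis P5·P2 via (4.505,46.135): [(0, 58.2156) (16, 58.9969) (16, 98) (0, 98)]  |A|=630.3001
5. ⊥bis P5·P3 via (9,55.63): [(0, 58.2156) (16, 58.9969) (16, 98) (0, 98)]  |A|=630.3001
6. ⊥bis P5·P4 via (3.58,68.115): [(0, 68.1631) (16, 67.9482) (16, 98) (0, 98)]  |A|=479.1098
7. ⊥bis P5·P6 via (7.145,89.09): [(0, 68.1631) (16, 67.9482) (16, 76.6517) (0.8018, 98) (0, 98)]  |A|=316.8825
8. ⊥bis P5·P7 via (6.945,81.63): [(0, 77.3881) (10.7858, 83.9759) (0.8018, 98) (0, 98)]  |A|=116.7804
9. canonical 4-gon: [(0, 77.3881) (10.7858, 83.9759) (0.8018, 98) (0, 98)]
10. shoelace: 116.7804

Area of P5's cell: 116.7804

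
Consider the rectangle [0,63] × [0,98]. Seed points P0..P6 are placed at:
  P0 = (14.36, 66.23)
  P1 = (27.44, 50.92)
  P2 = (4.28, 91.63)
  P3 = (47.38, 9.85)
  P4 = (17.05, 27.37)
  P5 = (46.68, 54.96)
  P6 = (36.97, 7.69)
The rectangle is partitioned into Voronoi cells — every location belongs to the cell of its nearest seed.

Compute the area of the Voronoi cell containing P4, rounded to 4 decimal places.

1. box [0,63]×[0,98]: [(0, 0) (63, 0) (63, 98) (0, 98)]
2. ⊥bis P4·P0 via (15.705,46.8): [(0, 45.7129) (0, 0) (63, 0) (63, 50.0739)]  |A|=3017.2826
3. ⊥bis P4·P1 via (22.245,39.145): [(6.3603, 46.1531) (0, 45.7129) (0, 0) (63, 0) (63, 21.1643)]  |A|=2198.5691
4. ⊥bis P4·P2 via (10.665,59.5): [(6.3603, 46.1531) (0, 45.7129) (0, 0) (63, 0) (63, 21.1643)]  |A|=2198.5691
5. ⊥bis P4·P3 via (32.215,18.61): [(39.643, 31.4692) (6.3603, 46.1531) (0, 45.7129) (0, 0) (21.465, 0)]  |A|=1297.8659
6. ⊥bis P4·P5 via (31.865,41.165): [(39.643, 31.4692) (6.3603, 46.1531) (0, 45.7129) (0, 0) (21.465, 0)]  |A|=1297.8659
7. ⊥bis P4·P6 via (27.01,17.53): [(38.0407, 28.6952) (39.643, 31.4692) (6.3603, 46.1531) (0, 45.7129) (0, 0) (9.6912, 0)]  |A|=1128.9401
8. canonical 6-gon: [(38.0407, 28.6952) (39.643, 31.4692) (6.3603, 46.1531) (0, 45.7129) (0, 0) (9.6912, 0)]
9. shoelace: 1128.9401

Area of P4's cell: 1128.9401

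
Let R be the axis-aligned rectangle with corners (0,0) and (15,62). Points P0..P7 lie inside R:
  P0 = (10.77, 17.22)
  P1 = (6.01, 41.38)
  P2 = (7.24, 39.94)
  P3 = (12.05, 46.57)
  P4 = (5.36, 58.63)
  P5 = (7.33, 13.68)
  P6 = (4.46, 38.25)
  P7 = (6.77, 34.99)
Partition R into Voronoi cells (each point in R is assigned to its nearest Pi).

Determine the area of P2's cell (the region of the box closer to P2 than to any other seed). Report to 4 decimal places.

1. box [0,15]×[0,62]: [(0, 0) (15, 0) (15, 62) (0, 62)]
2. ⊥bis P2·P0 via (9.005,28.58): [(0, 27.1809) (15, 29.5114) (15, 62) (0, 62)]  |A|=504.8075
3. ⊥bis P2·P1 via (6.625,40.66): [(0, 35.0011) (0, 27.1809) (15, 29.5114) (15, 47.8136)]  |A|=195.9184
4. ⊥bis P2·P3 via (9.645,43.255): [(9.6548, 43.2479) (0, 35.0011) (0, 27.1809) (15, 29.5114) (15, 39.37)]  |A|=173.3518
5. ⊥bis P2·P4 via (6.3,49.285): [(9.6548, 43.2479) (0, 35.0011) (0, 27.1809) (15, 29.5114) (15, 39.37)]  |A|=173.3518
6. ⊥bis P2·P5 via (7.285,26.81): [(9.6548, 43.2479) (0, 35.0011) (0, 27.1809) (15, 29.5114) (15, 39.37)]  |A|=173.3518
7. ⊥bis P2·P6 via (5.85,39.095): [(9.6548, 43.2479) (5.4887, 39.6894) (11.9628, 29.0396) (15, 29.5114) (15, 39.37)]  |A|=82.1727
8. ⊥bis P2·P7 via (7.005,37.465): [(9.6548, 43.2479) (5.4887, 39.6894) (6.8308, 37.4815) (15, 36.7059) (15, 39.37)]  |A|=38.7558
9. canonical 5-gon: [(9.6548, 43.2479) (5.4887, 39.6894) (6.8308, 37.4815) (15, 36.7059) (15, 39.37)]
10. shoelace: 38.7558

Area of P2's cell: 38.7558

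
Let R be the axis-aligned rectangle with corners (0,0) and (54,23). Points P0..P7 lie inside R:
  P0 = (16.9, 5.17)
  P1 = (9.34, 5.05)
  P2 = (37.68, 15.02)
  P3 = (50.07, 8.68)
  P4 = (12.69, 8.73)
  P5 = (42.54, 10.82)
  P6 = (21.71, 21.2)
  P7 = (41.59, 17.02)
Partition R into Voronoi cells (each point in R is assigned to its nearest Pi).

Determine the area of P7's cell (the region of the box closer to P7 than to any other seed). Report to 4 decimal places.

1. box [0,54]×[0,23]: [(0, 0) (54, 0) (54, 23) (0, 23)]
2. ⊥bis P7·P0 via (29.245,11.095): [(34.5701, 0) (54, 0) (54, 23) (23.5312, 23)]  |A|=573.8357
3. ⊥bis P7·P1 via (25.465,11.035): [(34.5701, 0) (54, 0) (54, 23) (23.5312, 23)]  |A|=573.8357
4. ⊥bis P7·P2 via (39.635,16.02): [(47.8294, 0) (54, 0) (54, 23) (36.0647, 23)]  |A|=277.2185
5. ⊥bis P7·P3 via (45.83,12.85): [(42.8213, 9.7908) (54, 21.1571) (54, 23) (36.0647, 23)]  |A|=128.7561
6. ⊥bis P7·P4 via (27.14,12.875): [(42.8213, 9.7908) (54, 21.1571) (54, 23) (36.0647, 23)]  |A|=128.7561
7. ⊥bis P7·P5 via (42.065,13.92): [(40.8077, 13.7274) (47.7371, 14.7891) (54, 21.1571) (54, 23) (36.0647, 23)]  |A|=114.0482
8. ⊥bis P7·P6 via (31.65,19.11): [(40.8077, 13.7274) (47.7371, 14.7891) (54, 21.1571) (54, 23) (36.0647, 23)]  |A|=114.0482
9. canonical 5-gon: [(40.8077, 13.7274) (47.7371, 14.7891) (54, 21.1571) (54, 23) (36.0647, 23)]
10. shoelace: 114.0482

Area of P7's cell: 114.0482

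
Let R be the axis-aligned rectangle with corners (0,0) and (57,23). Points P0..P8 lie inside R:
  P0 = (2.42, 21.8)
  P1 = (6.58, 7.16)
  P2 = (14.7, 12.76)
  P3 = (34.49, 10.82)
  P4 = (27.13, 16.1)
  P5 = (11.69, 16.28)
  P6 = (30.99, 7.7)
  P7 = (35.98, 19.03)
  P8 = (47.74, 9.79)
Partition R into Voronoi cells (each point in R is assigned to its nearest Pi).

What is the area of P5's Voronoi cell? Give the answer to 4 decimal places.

1. box [0,57]×[0,23]: [(0, 0) (57, 0) (57, 23) (0, 23)]
2. ⊥bis P5·P0 via (7.055,19.04): [(0, 7.1922) (0, 0) (57, 0) (57, 23) (9.4131, 23)]  |A|=1236.6001
3. ⊥bis P5·P1 via (9.135,11.72): [(4.307, 14.4252) (30.0521, 0) (57, 0) (57, 23) (9.4131, 23)]  |A|=1004.3585
4. ⊥bis P5·P2 via (13.195,14.52): [(4.307, 14.4252) (9.6096, 11.4541) (23.1118, 23) (9.4131, 23)]  |A|=109.4021
5. ⊥bis P5·P3 via (23.09,13.55): [(4.307, 14.4252) (9.6096, 11.4541) (23.1118, 23) (9.4131, 23)]  |A|=109.4021
6. ⊥bis P5·P4 via (19.41,16.19): [(4.307, 14.4252) (9.6096, 11.4541) (19.4529, 19.8712) (19.4894, 23) (9.4131, 23)]  |A|=103.7352
7. ⊥bis P5·P6 via (21.34,11.99): [(4.307, 14.4252) (9.6096, 11.4541) (19.4529, 19.8712) (19.4894, 23) (9.4131, 23)]  |A|=103.7352
8. ⊥bis P5·P7 via (23.835,17.655): [(4.307, 14.4252) (9.6096, 11.4541) (19.4529, 19.8712) (19.4894, 23) (9.4131, 23)]  |A|=103.7352
9. ⊥bis P5·P8 via (29.715,13.035): [(4.307, 14.4252) (9.6096, 11.4541) (19.4529, 19.8712) (19.4894, 23) (9.4131, 23)]  |A|=103.7352
10. canonical 5-gon: [(4.307, 14.4252) (9.6096, 11.4541) (19.4529, 19.8712) (19.4894, 23) (9.4131, 23)]
11. shoelace: 103.7352

Area of P5's cell: 103.7352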